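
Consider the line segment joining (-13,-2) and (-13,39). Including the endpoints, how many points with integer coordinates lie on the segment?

The number of lattice points on a segment between lattice points is gcd(|Δx|,|Δy|) + 1 = gcd(0,41) + 1 = 41 + 1 = 42.

42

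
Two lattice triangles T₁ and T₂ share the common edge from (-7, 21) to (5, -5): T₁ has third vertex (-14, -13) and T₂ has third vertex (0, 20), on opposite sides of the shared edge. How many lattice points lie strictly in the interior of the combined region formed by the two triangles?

The union is the simple quadrilateral with vertices (-7, 21), (-14, -13), (5, -5), (0, 20) in order.
Using the shoelace formula, 2A = |[(-7)·(-13) − (-14)·21] + [(-14)·(-5) − 5·(-13)] + [5·20 − 0·(-5)] + [0·21 − (-7)·20]| = 760, so the area is 380.
Summing gcd(|Δx|,|Δy|) over the edges gives the boundary count: gcd(7,34) + gcd(19,8) + gcd(5,25) + gcd(7,1) = 1+1+5+1 = 8.
By Pick's theorem I = A − B/2 + 1 = 380 − 8/2 + 1 = 377.

377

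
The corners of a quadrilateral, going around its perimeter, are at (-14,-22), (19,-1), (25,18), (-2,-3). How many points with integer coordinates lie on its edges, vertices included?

Along each edge there are gcd(|Δx|,|Δy|)+1 lattice points, so counting each shared vertex once the boundary has gcd(33,21) + gcd(6,19) + gcd(27,21) + gcd(12,19) = 3+1+3+1 = 8.

8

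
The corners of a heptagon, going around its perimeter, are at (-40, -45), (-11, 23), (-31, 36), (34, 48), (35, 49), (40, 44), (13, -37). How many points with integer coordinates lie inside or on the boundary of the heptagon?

4200

Using the shoelace formula, 2A = |((-40)·23 − (-11)·(-45)) + ((-11)·36 − (-31)·23) + ((-31)·48 − 34·36) + (34·49 − 35·48) + (35·44 − 40·49) + (40·(-37) − 13·44) + (13·(-45) − (-40)·(-37))| = 8361, so the area is 8361/2.
Summing gcd(|Δx|,|Δy|) over the edges gives the boundary count: gcd(29,68) + gcd(20,13) + gcd(65,12) + gcd(1,1) + gcd(5,5) + gcd(27,81) + gcd(53,8) = 1+1+1+1+5+27+1 = 37.
Pick's theorem gives I = A − B/2 + 1 = 8361/2 − 37/2 + 1 = 4163, so the closed region contains I + B = 4163 + 37 = 4200 lattice points.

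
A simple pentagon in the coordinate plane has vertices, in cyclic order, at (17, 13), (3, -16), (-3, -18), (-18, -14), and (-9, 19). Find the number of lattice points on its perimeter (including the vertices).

The number of boundary lattice points is Σ gcd(|Δx|,|Δy|) = gcd(14,29) + gcd(6,2) + gcd(15,4) + gcd(9,33) + gcd(26,6) = 1+2+1+3+2 = 9.

9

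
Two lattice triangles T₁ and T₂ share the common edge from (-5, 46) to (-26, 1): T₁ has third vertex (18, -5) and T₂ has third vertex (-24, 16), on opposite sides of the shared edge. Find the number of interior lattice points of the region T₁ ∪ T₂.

The union is the simple quadrilateral with vertices (-5, 46), (18, -5), (-26, 1), (-24, 16) in order.
By the shoelace formula, twice the signed area is |((-5)·(-5) − 18·46) + (18·1 − (-26)·(-5)) + ((-26)·16 − (-24)·1) + ((-24)·46 − (-5)·16)| = 2331, so the area is 1165.5.
Summing gcd(|Δx|,|Δy|) over the edges gives the boundary count: gcd(23,51) + gcd(44,6) + gcd(2,15) + gcd(19,30) = 1+2+1+1 = 5.
By Pick's theorem I = A − B/2 + 1 = 1165.5 − 5/2 + 1 = 1164.

1164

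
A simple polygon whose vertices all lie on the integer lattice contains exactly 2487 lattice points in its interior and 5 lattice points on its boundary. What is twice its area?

4977

By Pick's theorem, A = I + B/2 − 1 = 2487 + 5/2 − 1 = 4977/2.
Hence 2A = 4977.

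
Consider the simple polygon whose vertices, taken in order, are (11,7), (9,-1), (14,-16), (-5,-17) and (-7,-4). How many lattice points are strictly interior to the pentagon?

The shoelace formula gives twice the area as |[11·(-1) − 9·7] + [9·(-16) − 14·(-1)] + [14·(-17) − (-5)·(-16)] + [(-5)·(-4) − (-7)·(-17)] + [(-7)·7 − 11·(-4)]| = 626, so the area is 313.
The number of boundary lattice points is Σ gcd(|Δx|,|Δy|) = gcd(2,8) + gcd(5,15) + gcd(19,1) + gcd(2,13) + gcd(18,11) = 2+5+1+1+1 = 10.
Pick's theorem gives I = A − B/2 + 1 = 313 − 10/2 + 1 = 309.

309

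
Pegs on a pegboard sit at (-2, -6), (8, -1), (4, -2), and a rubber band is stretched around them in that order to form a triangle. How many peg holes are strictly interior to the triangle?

2

Using the shoelace formula, 2A = |[(-2)·(-1) − 8·(-6)] + [8·(-2) − 4·(-1)] + [4·(-6) − (-2)·(-2)]| = 10, so the area is 5.
The number of boundary lattice points is Σ gcd(|Δx|,|Δy|) = gcd(10,5) + gcd(4,1) + gcd(6,4) = 5+1+2 = 8.
Pick's theorem gives I = A − B/2 + 1 = 5 − 8/2 + 1 = 2.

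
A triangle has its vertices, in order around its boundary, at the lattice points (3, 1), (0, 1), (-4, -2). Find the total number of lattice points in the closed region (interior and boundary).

8

Using the shoelace formula, 2A = |(3·1 − 0·1) + (0·(-2) − (-4)·1) + ((-4)·1 − 3·(-2))| = 9, so the area is 9/2.
The number of boundary lattice points is Σ gcd(|Δx|,|Δy|) = gcd(3,0) + gcd(4,3) + gcd(7,3) = 3+1+1 = 5.
Pick's theorem gives I = A − B/2 + 1 = 9/2 − 5/2 + 1 = 3, so the closed region contains I + B = 3 + 5 = 8 lattice points.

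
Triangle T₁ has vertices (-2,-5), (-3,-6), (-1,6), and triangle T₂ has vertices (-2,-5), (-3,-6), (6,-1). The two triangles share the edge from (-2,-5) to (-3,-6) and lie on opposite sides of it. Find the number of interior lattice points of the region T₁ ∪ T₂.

4

The union is the simple quadrilateral with vertices (-2,-5), (-1,6), (-3,-6), (6,-1) in order.
Using the shoelace formula, 2A = |((-2)·6 − (-1)·(-5)) + ((-1)·(-6) − (-3)·6) + ((-3)·(-1) − 6·(-6)) + (6·(-5) − (-2)·(-1))| = 14, so the area is 7.
The number of boundary lattice points is Σ gcd(|Δx|,|Δy|) = gcd(1,11) + gcd(2,12) + gcd(9,5) + gcd(8,4) = 1+2+1+4 = 8.
By Pick's theorem I = A − B/2 + 1 = 7 − 8/2 + 1 = 4.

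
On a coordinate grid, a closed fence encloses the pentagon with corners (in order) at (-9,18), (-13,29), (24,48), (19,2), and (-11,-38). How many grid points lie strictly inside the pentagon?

1719

Using the shoelace formula, 2A = |[(-9)·29 − (-13)·18] + [(-13)·48 − 24·29] + [24·2 − 19·48] + [19·(-38) − (-11)·2] + [(-11)·18 − (-9)·(-38)]| = 3451, so the area is 1725.5.
Summing gcd(|Δx|,|Δy|) over the edges gives the boundary count: gcd(4,11) + gcd(37,19) + gcd(5,46) + gcd(30,40) + gcd(2,56) = 1+1+1+10+2 = 15.
By Pick's theorem A = I + B/2 − 1, so I = 1725.5 − 15/2 + 1 = 1719.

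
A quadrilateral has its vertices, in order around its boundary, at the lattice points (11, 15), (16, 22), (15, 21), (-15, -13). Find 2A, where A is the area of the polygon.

The shoelace formula gives twice the area as |[11·22 − 16·15] + [16·21 − 15·22] + [15·(-13) − (-15)·21] + [(-15)·15 − 11·(-13)]| = 46, so the area is 23.

46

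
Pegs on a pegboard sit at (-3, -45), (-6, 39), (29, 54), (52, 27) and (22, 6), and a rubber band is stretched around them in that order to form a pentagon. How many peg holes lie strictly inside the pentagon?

The shoelace formula gives twice the area as |[(-3)·39 − (-6)·(-45)] + [(-6)·54 − 29·39] + [29·27 − 52·54] + [52·6 − 22·27] + [22·(-45) − (-3)·6]| = 5121, so the area is 5121/2.
Summing gcd(|Δx|,|Δy|) over the edges gives the boundary count: gcd(3,84) + gcd(35,15) + gcd(23,27) + gcd(30,21) + gcd(25,51) = 3+5+1+3+1 = 13.
Pick's theorem gives I = A − B/2 + 1 = 5121/2 − 13/2 + 1 = 2555.

2555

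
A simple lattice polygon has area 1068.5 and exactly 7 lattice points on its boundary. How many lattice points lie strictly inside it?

1066

Pick's theorem A = I + B/2 − 1 rearranges to I = A − B/2 + 1 = 1068.5 − 7/2 + 1 = 1066.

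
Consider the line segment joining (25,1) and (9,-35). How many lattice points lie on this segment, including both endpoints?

5

The number of lattice points on a segment between lattice points is gcd(|Δx|,|Δy|) + 1 = gcd(16,36) + 1 = 4 + 1 = 5.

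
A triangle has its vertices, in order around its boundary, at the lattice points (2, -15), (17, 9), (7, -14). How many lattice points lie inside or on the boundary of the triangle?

56

Using the shoelace formula, 2A = |(2·9 − 17·(-15)) + (17·(-14) − 7·9) + (7·(-15) − 2·(-14))| = 105, so the area is 105/2.
Summing gcd(|Δx|,|Δy|) over the edges gives the boundary count: gcd(15,24) + gcd(10,23) + gcd(5,1) = 3+1+1 = 5.
Pick's theorem gives I = A − B/2 + 1 = 105/2 − 5/2 + 1 = 51, so the closed region contains I + B = 51 + 5 = 56 lattice points.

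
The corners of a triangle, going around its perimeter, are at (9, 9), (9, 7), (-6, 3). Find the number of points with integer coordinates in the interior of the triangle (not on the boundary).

13

By the shoelace formula, twice the signed area is |(9·7 − 9·9) + (9·3 − (-6)·7) + ((-6)·9 − 9·3)| = 30, so the area is 15.
The number of boundary lattice points is Σ gcd(|Δx|,|Δy|) = gcd(0,2) + gcd(15,4) + gcd(15,6) = 2+1+3 = 6.
Pick's theorem gives I = A − B/2 + 1 = 15 − 6/2 + 1 = 13.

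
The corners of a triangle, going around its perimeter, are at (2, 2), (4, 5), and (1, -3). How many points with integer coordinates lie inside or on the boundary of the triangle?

6

The shoelace formula gives twice the area as |(2·5 − 4·2) + (4·(-3) − 1·5) + (1·2 − 2·(-3))| = 7, so the area is 3.5.
Summing gcd(|Δx|,|Δy|) over the edges gives the boundary count: gcd(2,3) + gcd(3,8) + gcd(1,5) = 1+1+1 = 3.
Pick's theorem gives I = A − B/2 + 1 = 3.5 − 3/2 + 1 = 3, so the closed region contains I + B = 3 + 3 = 6 lattice points.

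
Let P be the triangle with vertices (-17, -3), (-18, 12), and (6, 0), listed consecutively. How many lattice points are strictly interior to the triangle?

Using the shoelace formula, 2A = |((-17)·12 − (-18)·(-3)) + ((-18)·0 − 6·12) + (6·(-3) − (-17)·0)| = 348, so the area is 174.
Summing gcd(|Δx|,|Δy|) over the edges gives the boundary count: gcd(1,15) + gcd(24,12) + gcd(23,3) = 1+12+1 = 14.
By Pick's theorem A = I + B/2 − 1, so I = 174 − 14/2 + 1 = 168.

168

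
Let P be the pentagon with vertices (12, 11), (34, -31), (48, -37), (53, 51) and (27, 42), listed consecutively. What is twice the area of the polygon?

By the shoelace formula, twice the signed area is |[12·(-31) − 34·11] + [34·(-37) − 48·(-31)] + [48·51 − 53·(-37)] + [53·42 − 27·51] + [27·11 − 12·42]| = 4535, so the area is 4535/2.

4535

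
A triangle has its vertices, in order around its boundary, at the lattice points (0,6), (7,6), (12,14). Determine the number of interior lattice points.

The shoelace formula gives twice the area as |(0·6 − 7·6) + (7·14 − 12·6) + (12·6 − 0·14)| = 56, so the area is 28.
Along each edge there are gcd(|Δx|,|Δy|)+1 lattice points, so counting each shared vertex once the boundary has gcd(7,0) + gcd(5,8) + gcd(12,8) = 7+1+4 = 12.
By Pick's theorem A = I + B/2 − 1, so I = 28 − 12/2 + 1 = 23.

23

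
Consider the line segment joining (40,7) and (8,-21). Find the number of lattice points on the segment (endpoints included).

5

The number of lattice points on a segment between lattice points is gcd(|Δx|,|Δy|) + 1 = gcd(32,28) + 1 = 4 + 1 = 5.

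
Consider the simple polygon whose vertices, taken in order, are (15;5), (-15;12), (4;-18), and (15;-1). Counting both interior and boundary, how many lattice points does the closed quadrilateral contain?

422

By the shoelace formula, twice the signed area is |[15·12 − (-15)·5] + [(-15)·(-18) − 4·12] + [4·(-1) − 15·(-18)] + [15·5 − 15·(-1)]| = 833, so the area is 416.5.
Summing gcd(|Δx|,|Δy|) over the edges gives the boundary count: gcd(30,7) + gcd(19,30) + gcd(11,17) + gcd(0,6) = 1+1+1+6 = 9.
Pick's theorem gives I = A − B/2 + 1 = 416.5 − 9/2 + 1 = 413, so the closed region contains I + B = 413 + 9 = 422 lattice points.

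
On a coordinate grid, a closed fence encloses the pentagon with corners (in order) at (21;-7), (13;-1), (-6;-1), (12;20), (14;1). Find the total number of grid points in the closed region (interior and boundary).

236

The shoelace formula gives twice the area as |[21·(-1) − 13·(-7)] + [13·(-1) − (-6)·(-1)] + [(-6)·20 − 12·(-1)] + [12·1 − 14·20] + [14·(-7) − 21·1]| = 444, so the area is 222.
Along each edge there are gcd(|Δx|,|Δy|)+1 lattice points, so counting each shared vertex once the boundary has gcd(8,6) + gcd(19,0) + gcd(18,21) + gcd(2,19) + gcd(7,8) = 2+19+3+1+1 = 26.
Pick's theorem gives I = A − B/2 + 1 = 222 − 26/2 + 1 = 210, so the closed region contains I + B = 210 + 26 = 236 lattice points.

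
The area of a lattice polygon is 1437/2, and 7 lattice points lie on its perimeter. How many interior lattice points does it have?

Pick's theorem A = I + B/2 − 1 rearranges to I = A − B/2 + 1 = 1437/2 − 7/2 + 1 = 716.

716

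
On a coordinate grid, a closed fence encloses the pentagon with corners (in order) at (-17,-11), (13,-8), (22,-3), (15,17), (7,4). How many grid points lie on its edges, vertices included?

9

The number of boundary lattice points is Σ gcd(|Δx|,|Δy|) = gcd(30,3) + gcd(9,5) + gcd(7,20) + gcd(8,13) + gcd(24,15) = 3+1+1+1+3 = 9.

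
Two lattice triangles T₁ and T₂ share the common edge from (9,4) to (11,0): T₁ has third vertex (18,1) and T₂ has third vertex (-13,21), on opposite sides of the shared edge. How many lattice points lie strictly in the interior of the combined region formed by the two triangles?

39

The union is the simple quadrilateral with vertices (9,4), (18,1), (11,0), (-13,21) in order.
Using the shoelace formula, 2A = |(9·1 − 18·4) + (18·0 − 11·1) + (11·21 − (-13)·0) + ((-13)·4 − 9·21)| = 84, so the area is 42.
Summing gcd(|Δx|,|Δy|) over the edges gives the boundary count: gcd(9,3) + gcd(7,1) + gcd(24,21) + gcd(22,17) = 3+1+3+1 = 8.
By Pick's theorem I = A − B/2 + 1 = 42 − 8/2 + 1 = 39.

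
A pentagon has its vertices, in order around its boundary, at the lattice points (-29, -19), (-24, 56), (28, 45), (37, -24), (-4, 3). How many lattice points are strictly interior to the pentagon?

The shoelace formula gives twice the area as |((-29)·56 − (-24)·(-19)) + ((-24)·45 − 28·56) + (28·(-24) − 37·45) + (37·3 − (-4)·(-24)) + ((-4)·(-19) − (-29)·3)| = 6887, so the area is 6887/2.
The number of boundary lattice points is Σ gcd(|Δx|,|Δy|) = gcd(5,75) + gcd(52,11) + gcd(9,69) + gcd(41,27) + gcd(25,22) = 5+1+3+1+1 = 11.
By Pick's theorem A = I + B/2 − 1, so I = 6887/2 − 11/2 + 1 = 3439.

3439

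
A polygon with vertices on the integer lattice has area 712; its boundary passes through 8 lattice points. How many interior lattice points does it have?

Pick's theorem A = I + B/2 − 1 rearranges to I = A − B/2 + 1 = 712 − 8/2 + 1 = 709.

709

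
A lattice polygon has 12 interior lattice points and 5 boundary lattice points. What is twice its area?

27

By Pick's theorem, A = I + B/2 − 1 = 12 + 5/2 − 1 = 27/2.
Hence 2A = 27.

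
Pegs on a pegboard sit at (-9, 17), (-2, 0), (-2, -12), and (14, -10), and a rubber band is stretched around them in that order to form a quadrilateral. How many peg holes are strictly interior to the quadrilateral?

By the shoelace formula, twice the signed area is |((-9)·0 − (-2)·17) + ((-2)·(-12) − (-2)·0) + ((-2)·(-10) − 14·(-12)) + (14·17 − (-9)·(-10))| = 394, so the area is 197.
Along each edge there are gcd(|Δx|,|Δy|)+1 lattice points, so counting each shared vertex once the boundary has gcd(7,17) + gcd(0,12) + gcd(16,2) + gcd(23,27) = 1+12+2+1 = 16.
By Pick's theorem A = I + B/2 − 1, so I = 197 − 16/2 + 1 = 190.

190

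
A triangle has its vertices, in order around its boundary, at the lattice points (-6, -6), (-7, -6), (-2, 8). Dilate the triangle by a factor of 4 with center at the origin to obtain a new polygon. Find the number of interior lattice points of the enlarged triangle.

Using the shoelace formula, 2A = |((-6)·(-6) − (-7)·(-6)) + ((-7)·8 − (-2)·(-6)) + ((-2)·(-6) − (-6)·8)| = 14, so the area is 7.
Summing gcd(|Δx|,|Δy|) over the edges gives the boundary count: gcd(1,0) + gcd(5,14) + gcd(4,14) = 1+1+2 = 4.
Scaling by 4 multiplies the area by 4² = 16 (so the new area is 112) and multiplies the boundary lattice-point count by 4, giving 16.
By Pick's theorem, the interior count of the dilated polygon is 112 − 16/2 + 1 = 105.

105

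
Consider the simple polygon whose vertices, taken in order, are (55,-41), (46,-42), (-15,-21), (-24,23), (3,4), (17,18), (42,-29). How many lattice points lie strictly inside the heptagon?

2203

By the shoelace formula, twice the signed area is |[55·(-42) − 46·(-41)] + [46·(-21) − (-15)·(-42)] + [(-15)·23 − (-24)·(-21)] + [(-24)·4 − 3·23] + [3·18 − 17·4] + [17·(-29) − 42·18] + [42·(-41) − 55·(-29)]| = 4424, so the area is 2212.
Summing gcd(|Δx|,|Δy|) over the edges gives the boundary count: gcd(9,1) + gcd(61,21) + gcd(9,44) + gcd(27,19) + gcd(14,14) + gcd(25,47) + gcd(13,12) = 1+1+1+1+14+1+1 = 20.
By Pick's theorem A = I + B/2 − 1, so I = 2212 − 20/2 + 1 = 2203.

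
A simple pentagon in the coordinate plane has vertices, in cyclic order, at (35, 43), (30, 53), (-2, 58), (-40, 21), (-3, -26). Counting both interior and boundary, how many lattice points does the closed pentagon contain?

3292

By the shoelace formula, twice the signed area is |(35·53 − 30·43) + (30·58 − (-2)·53) + ((-2)·21 − (-40)·58) + ((-40)·(-26) − (-3)·21) + ((-3)·43 − 35·(-26))| = 6573, so the area is 3286.5.
Summing gcd(|Δx|,|Δy|) over the edges gives the boundary count: gcd(5,10) + gcd(32,5) + gcd(38,37) + gcd(37,47) + gcd(38,69) = 5+1+1+1+1 = 9.
Pick's theorem gives I = A − B/2 + 1 = 3286.5 − 9/2 + 1 = 3283, so the closed region contains I + B = 3283 + 9 = 3292 lattice points.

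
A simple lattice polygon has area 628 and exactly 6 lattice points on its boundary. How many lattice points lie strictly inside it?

Pick's theorem A = I + B/2 − 1 rearranges to I = A − B/2 + 1 = 628 − 6/2 + 1 = 626.

626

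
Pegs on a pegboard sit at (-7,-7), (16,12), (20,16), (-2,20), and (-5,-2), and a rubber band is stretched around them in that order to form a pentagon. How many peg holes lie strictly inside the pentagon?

Using the shoelace formula, 2A = |((-7)·12 − 16·(-7)) + (16·16 − 20·12) + (20·20 − (-2)·16) + ((-2)·(-2) − (-5)·20) + ((-5)·(-7) − (-7)·(-2))| = 601, so the area is 601/2.
Along each edge there are gcd(|Δx|,|Δy|)+1 lattice points, so counting each shared vertex once the boundary has gcd(23,19) + gcd(4,4) + gcd(22,4) + gcd(3,22) + gcd(2,5) = 1+4+2+1+1 = 9.
By Pick's theorem A = I + B/2 − 1, so I = 601/2 − 9/2 + 1 = 297.

297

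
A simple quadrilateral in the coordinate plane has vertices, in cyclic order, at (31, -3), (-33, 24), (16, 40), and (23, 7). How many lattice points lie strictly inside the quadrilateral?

1075

By the shoelace formula, twice the signed area is |[31·24 − (-33)·(-3)] + [(-33)·40 − 16·24] + [16·7 − 23·40] + [23·(-3) − 31·7]| = 2153, so the area is 1076.5.
Summing gcd(|Δx|,|Δy|) over the edges gives the boundary count: gcd(64,27) + gcd(49,16) + gcd(7,33) + gcd(8,10) = 1+1+1+2 = 5.
By Pick's theorem A = I + B/2 − 1, so I = 1076.5 − 5/2 + 1 = 1075.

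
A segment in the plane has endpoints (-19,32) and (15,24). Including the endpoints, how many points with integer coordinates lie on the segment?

The number of lattice points on a segment between lattice points is gcd(|Δx|,|Δy|) + 1 = gcd(34,8) + 1 = 2 + 1 = 3.

3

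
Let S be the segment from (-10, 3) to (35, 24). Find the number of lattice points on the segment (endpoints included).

4

The number of lattice points on a segment between lattice points is gcd(|Δx|,|Δy|) + 1 = gcd(45,21) + 1 = 3 + 1 = 4.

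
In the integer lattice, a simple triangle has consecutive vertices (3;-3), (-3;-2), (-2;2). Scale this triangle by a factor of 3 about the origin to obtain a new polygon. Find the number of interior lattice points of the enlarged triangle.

103

Using the shoelace formula, 2A = |[3·(-2) − (-3)·(-3)] + [(-3)·2 − (-2)·(-2)] + [(-2)·(-3) − 3·2]| = 25, so the area is 25/2.
Summing gcd(|Δx|,|Δy|) over the edges gives the boundary count: gcd(6,1) + gcd(1,4) + gcd(5,5) = 1+1+5 = 7.
Scaling by 3 multiplies the area by 3² = 9 (so the new area is 225/2) and multiplies the boundary lattice-point count by 3, giving 21.
By Pick's theorem, the interior count of the dilated polygon is 225/2 − 21/2 + 1 = 103.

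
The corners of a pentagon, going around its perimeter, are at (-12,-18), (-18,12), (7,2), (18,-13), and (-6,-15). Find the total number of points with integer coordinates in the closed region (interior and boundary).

By the shoelace formula, twice the signed area is |[(-12)·12 − (-18)·(-18)] + [(-18)·2 − 7·12] + [7·(-13) − 18·2] + [18·(-15) − (-6)·(-13)] + [(-6)·(-18) − (-12)·(-15)]| = 1135, so the area is 567.5.
The number of boundary lattice points is Σ gcd(|Δx|,|Δy|) = gcd(6,30) + gcd(25,10) + gcd(11,15) + gcd(24,2) + gcd(6,3) = 6+5+1+2+3 = 17.
Pick's theorem gives I = A − B/2 + 1 = 567.5 − 17/2 + 1 = 560, so the closed region contains I + B = 560 + 17 = 577 lattice points.

577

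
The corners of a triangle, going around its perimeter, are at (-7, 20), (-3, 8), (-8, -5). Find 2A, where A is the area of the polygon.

The shoelace formula gives twice the area as |((-7)·8 − (-3)·20) + ((-3)·(-5) − (-8)·8) + ((-8)·20 − (-7)·(-5))| = 112, so the area is 56.

112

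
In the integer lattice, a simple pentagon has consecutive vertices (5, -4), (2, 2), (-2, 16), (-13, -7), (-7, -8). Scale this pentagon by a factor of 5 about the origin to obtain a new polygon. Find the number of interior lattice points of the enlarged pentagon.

4961

The shoelace formula gives twice the area as |[5·2 − 2·(-4)] + [2·16 − (-2)·2] + [(-2)·(-7) − (-13)·16] + [(-13)·(-8) − (-7)·(-7)] + [(-7)·(-4) − 5·(-8)]| = 399, so the area is 199.5.
Along each edge there are gcd(|Δx|,|Δy|)+1 lattice points, so counting each shared vertex once the boundary has gcd(3,6) + gcd(4,14) + gcd(11,23) + gcd(6,1) + gcd(12,4) = 3+2+1+1+4 = 11.
Scaling by 5 multiplies the area by 5² = 25 (so the new area is 4987.5) and multiplies the boundary lattice-point count by 5, giving 55.
By Pick's theorem, the interior count of the dilated polygon is 4987.5 − 55/2 + 1 = 4961.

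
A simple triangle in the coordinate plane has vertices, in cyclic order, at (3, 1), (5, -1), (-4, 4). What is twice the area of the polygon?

8

The shoelace formula gives twice the area as |[3·(-1) − 5·1] + [5·4 − (-4)·(-1)] + [(-4)·1 − 3·4]| = 8, so the area is 4.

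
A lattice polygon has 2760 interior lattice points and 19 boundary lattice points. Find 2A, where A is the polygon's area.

By Pick's theorem, A = I + B/2 − 1 = 2760 + 19/2 − 1 = 5537/2.
Hence 2A = 5537.

5537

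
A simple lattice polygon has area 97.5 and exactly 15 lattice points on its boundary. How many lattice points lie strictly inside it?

91

From Pick's theorem, I = A − B/2 + 1 = 97.5 − 15/2 + 1 = 91.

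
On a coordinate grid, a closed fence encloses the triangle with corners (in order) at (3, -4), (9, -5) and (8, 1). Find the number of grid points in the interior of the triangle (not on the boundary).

By the shoelace formula, twice the signed area is |(3·(-5) − 9·(-4)) + (9·1 − 8·(-5)) + (8·(-4) − 3·1)| = 35, so the area is 17.5.
Summing gcd(|Δx|,|Δy|) over the edges gives the boundary count: gcd(6,1) + gcd(1,6) + gcd(5,5) = 1+1+5 = 7.
Pick's theorem gives I = A − B/2 + 1 = 17.5 − 7/2 + 1 = 15.

15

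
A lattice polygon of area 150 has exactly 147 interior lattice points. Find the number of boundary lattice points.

Pick's theorem gives A = I + B/2 − 1, so B = 2(A − I + 1) = 2(150 − 147 + 1) = 8.

8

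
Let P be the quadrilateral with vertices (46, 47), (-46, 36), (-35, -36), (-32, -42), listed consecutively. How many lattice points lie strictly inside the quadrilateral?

By the shoelace formula, twice the signed area is |[46·36 − (-46)·47] + [(-46)·(-36) − (-35)·36] + [(-35)·(-42) − (-32)·(-36)] + [(-32)·47 − 46·(-42)]| = 7480, so the area is 3740.
The number of boundary lattice points is Σ gcd(|Δx|,|Δy|) = gcd(92,11) + gcd(11,72) + gcd(3,6) + gcd(78,89) = 1+1+3+1 = 6.
Pick's theorem gives I = A − B/2 + 1 = 3740 − 6/2 + 1 = 3738.

3738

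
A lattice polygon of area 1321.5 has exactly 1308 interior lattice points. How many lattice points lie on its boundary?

Pick's theorem gives A = I + B/2 − 1, so B = 2(A − I + 1) = 2(1321.5 − 1308 + 1) = 29.

29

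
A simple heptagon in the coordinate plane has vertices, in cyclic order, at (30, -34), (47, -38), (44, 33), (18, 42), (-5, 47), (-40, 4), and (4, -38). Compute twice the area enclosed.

10359

Using the shoelace formula, 2A = |(30·(-38) − 47·(-34)) + (47·33 − 44·(-38)) + (44·42 − 18·33) + (18·47 − (-5)·42) + ((-5)·4 − (-40)·47) + ((-40)·(-38) − 4·4) + (4·(-34) − 30·(-38))| = 10359, so the area is 10359/2.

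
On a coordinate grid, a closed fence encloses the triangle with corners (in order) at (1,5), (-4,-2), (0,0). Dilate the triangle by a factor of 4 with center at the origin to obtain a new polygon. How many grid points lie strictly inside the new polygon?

The shoelace formula gives twice the area as |[1·(-2) − (-4)·5] + [(-4)·0 − 0·(-2)] + [0·5 − 1·0]| = 18, so the area is 9.
The number of boundary lattice points is Σ gcd(|Δx|,|Δy|) = gcd(5,7) + gcd(4,2) + gcd(1,5) = 1+2+1 = 4.
Scaling by 4 multiplies the area by 4² = 16 (so the new area is 144) and multiplies the boundary lattice-point count by 4, giving 16.
By Pick's theorem, the interior count of the dilated polygon is 144 − 16/2 + 1 = 137.

137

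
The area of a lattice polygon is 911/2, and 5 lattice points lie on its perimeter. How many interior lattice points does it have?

From Pick's theorem, I = A − B/2 + 1 = 911/2 − 5/2 + 1 = 454.

454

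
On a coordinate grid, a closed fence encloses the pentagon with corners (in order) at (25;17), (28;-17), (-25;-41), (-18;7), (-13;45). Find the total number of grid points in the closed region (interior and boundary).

The shoelace formula gives twice the area as |(25·(-17) − 28·17) + (28·(-41) − (-25)·(-17)) + ((-25)·7 − (-18)·(-41)) + ((-18)·45 − (-13)·7) + ((-13)·17 − 25·45)| = 5452, so the area is 2726.
Summing gcd(|Δx|,|Δy|) over the edges gives the boundary count: gcd(3,34) + gcd(53,24) + gcd(7,48) + gcd(5,38) + gcd(38,28) = 1+1+1+1+2 = 6.
Pick's theorem gives I = A − B/2 + 1 = 2726 − 6/2 + 1 = 2724, so the closed region contains I + B = 2724 + 6 = 2730 lattice points.

2730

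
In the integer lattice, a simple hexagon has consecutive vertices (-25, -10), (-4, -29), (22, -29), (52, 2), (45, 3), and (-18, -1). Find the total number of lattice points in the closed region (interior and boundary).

The shoelace formula gives twice the area as |[(-25)·(-29) − (-4)·(-10)] + [(-4)·(-29) − 22·(-29)] + [22·2 − 52·(-29)] + [52·3 − 45·2] + [45·(-1) − (-18)·3] + [(-18)·(-10) − (-25)·(-1)]| = 3221, so the area is 1610.5.
Along each edge there are gcd(|Δx|,|Δy|)+1 lattice points, so counting each shared vertex once the boundary has gcd(21,19) + gcd(26,0) + gcd(30,31) + gcd(7,1) + gcd(63,4) + gcd(7,9) = 1+26+1+1+1+1 = 31.
Pick's theorem gives I = A − B/2 + 1 = 1610.5 − 31/2 + 1 = 1596, so the closed region contains I + B = 1596 + 31 = 1627 lattice points.

1627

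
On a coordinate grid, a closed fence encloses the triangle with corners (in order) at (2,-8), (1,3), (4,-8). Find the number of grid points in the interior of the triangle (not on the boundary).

10

By the shoelace formula, twice the signed area is |(2·3 − 1·(-8)) + (1·(-8) − 4·3) + (4·(-8) − 2·(-8))| = 22, so the area is 11.
Along each edge there are gcd(|Δx|,|Δy|)+1 lattice points, so counting each shared vertex once the boundary has gcd(1,11) + gcd(3,11) + gcd(2,0) = 1+1+2 = 4.
Pick's theorem gives I = A − B/2 + 1 = 11 − 4/2 + 1 = 10.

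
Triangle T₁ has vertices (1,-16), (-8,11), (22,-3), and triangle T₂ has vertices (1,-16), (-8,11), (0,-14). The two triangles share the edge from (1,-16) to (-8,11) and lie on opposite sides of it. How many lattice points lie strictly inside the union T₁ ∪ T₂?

345

The union is the simple quadrilateral with vertices (1,-16), (22,-3), (-8,11), (0,-14) in order.
By the shoelace formula, twice the signed area is |[1·(-3) − 22·(-16)] + [22·11 − (-8)·(-3)] + [(-8)·(-14) − 0·11] + [0·(-16) − 1·(-14)]| = 693, so the area is 693/2.
Along each edge there are gcd(|Δx|,|Δy|)+1 lattice points, so counting each shared vertex once the boundary has gcd(21,13) + gcd(30,14) + gcd(8,25) + gcd(1,2) = 1+2+1+1 = 5.
By Pick's theorem I = A − B/2 + 1 = 693/2 − 5/2 + 1 = 345.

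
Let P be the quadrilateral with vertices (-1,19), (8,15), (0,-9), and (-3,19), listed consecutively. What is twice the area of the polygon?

Using the shoelace formula, 2A = |((-1)·15 − 8·19) + (8·(-9) − 0·15) + (0·19 − (-3)·(-9)) + ((-3)·19 − (-1)·19)| = 304, so the area is 152.

304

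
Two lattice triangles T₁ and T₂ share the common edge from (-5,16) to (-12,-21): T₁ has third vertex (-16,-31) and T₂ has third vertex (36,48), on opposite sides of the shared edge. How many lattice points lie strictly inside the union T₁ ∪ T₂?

683

The union is the simple quadrilateral with vertices (-5,16), (-16,-31), (-12,-21), (36,48) in order.
By the shoelace formula, twice the signed area is |[(-5)·(-31) − (-16)·16] + [(-16)·(-21) − (-12)·(-31)] + [(-12)·48 − 36·(-21)] + [36·16 − (-5)·48]| = 1371, so the area is 1371/2.
Along each edge there are gcd(|Δx|,|Δy|)+1 lattice points, so counting each shared vertex once the boundary has gcd(11,47) + gcd(4,10) + gcd(48,69) + gcd(41,32) = 1+2+3+1 = 7.
By Pick's theorem I = A − B/2 + 1 = 1371/2 − 7/2 + 1 = 683.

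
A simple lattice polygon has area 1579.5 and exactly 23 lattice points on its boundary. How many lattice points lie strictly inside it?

1569

From Pick's theorem, I = A − B/2 + 1 = 1579.5 − 23/2 + 1 = 1569.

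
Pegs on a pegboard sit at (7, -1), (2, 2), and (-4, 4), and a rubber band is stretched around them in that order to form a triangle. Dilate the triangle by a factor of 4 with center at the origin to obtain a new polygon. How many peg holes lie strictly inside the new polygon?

57

By the shoelace formula, twice the signed area is |[7·2 − 2·(-1)] + [2·4 − (-4)·2] + [(-4)·(-1) − 7·4]| = 8, so the area is 4.
The number of boundary lattice points is Σ gcd(|Δx|,|Δy|) = gcd(5,3) + gcd(6,2) + gcd(11,5) = 1+2+1 = 4.
Scaling by 4 multiplies the area by 4² = 16 (so the new area is 64) and multiplies the boundary lattice-point count by 4, giving 16.
By Pick's theorem, the interior count of the dilated polygon is 64 − 16/2 + 1 = 57.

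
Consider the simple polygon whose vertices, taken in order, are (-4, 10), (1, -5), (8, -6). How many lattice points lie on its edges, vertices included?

10

Summing gcd(|Δx|,|Δy|) over the edges gives the boundary count: gcd(5,15) + gcd(7,1) + gcd(12,16) = 5+1+4 = 10.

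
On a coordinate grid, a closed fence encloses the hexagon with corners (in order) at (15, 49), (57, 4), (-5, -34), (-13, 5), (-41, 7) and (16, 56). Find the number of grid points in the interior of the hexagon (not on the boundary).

The shoelace formula gives twice the area as |[15·4 − 57·49] + [57·(-34) − (-5)·4] + [(-5)·5 − (-13)·(-34)] + [(-13)·7 − (-41)·5] + [(-41)·56 − 16·7] + [16·49 − 15·56]| = 7468, so the area is 3734.
Summing gcd(|Δx|,|Δy|) over the edges gives the boundary count: gcd(42,45) + gcd(62,38) + gcd(8,39) + gcd(28,2) + gcd(57,49) + gcd(1,7) = 3+2+1+2+1+1 = 10.
By Pick's theorem A = I + B/2 − 1, so I = 3734 − 10/2 + 1 = 3730.

3730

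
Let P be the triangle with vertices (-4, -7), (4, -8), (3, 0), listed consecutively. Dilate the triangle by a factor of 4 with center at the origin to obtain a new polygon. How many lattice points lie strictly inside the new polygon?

487

By the shoelace formula, twice the signed area is |((-4)·(-8) − 4·(-7)) + (4·0 − 3·(-8)) + (3·(-7) − (-4)·0)| = 63, so the area is 31.5.
Along each edge there are gcd(|Δx|,|Δy|)+1 lattice points, so counting each shared vertex once the boundary has gcd(8,1) + gcd(1,8) + gcd(7,7) = 1+1+7 = 9.
Scaling by 4 multiplies the area by 4² = 16 (so the new area is 504) and multiplies the boundary lattice-point count by 4, giving 36.
By Pick's theorem, the interior count of the dilated polygon is 504 − 36/2 + 1 = 487.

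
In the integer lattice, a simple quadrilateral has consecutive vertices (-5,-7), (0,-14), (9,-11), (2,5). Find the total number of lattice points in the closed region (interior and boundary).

141

By the shoelace formula, twice the signed area is |((-5)·(-14) − 0·(-7)) + (0·(-11) − 9·(-14)) + (9·5 − 2·(-11)) + (2·(-7) − (-5)·5)| = 274, so the area is 137.
Along each edge there are gcd(|Δx|,|Δy|)+1 lattice points, so counting each shared vertex once the boundary has gcd(5,7) + gcd(9,3) + gcd(7,16) + gcd(7,12) = 1+3+1+1 = 6.
Pick's theorem gives I = A − B/2 + 1 = 137 − 6/2 + 1 = 135, so the closed region contains I + B = 135 + 6 = 141 lattice points.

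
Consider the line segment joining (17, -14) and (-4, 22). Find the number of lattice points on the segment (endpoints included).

4

The number of lattice points on a segment between lattice points is gcd(|Δx|,|Δy|) + 1 = gcd(21,36) + 1 = 3 + 1 = 4.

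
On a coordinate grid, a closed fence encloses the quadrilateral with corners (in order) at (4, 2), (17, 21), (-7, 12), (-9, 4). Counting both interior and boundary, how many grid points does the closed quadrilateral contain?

228

The shoelace formula gives twice the area as |[4·21 − 17·2] + [17·12 − (-7)·21] + [(-7)·4 − (-9)·12] + [(-9)·2 − 4·4]| = 447, so the area is 223.5.
The number of boundary lattice points is Σ gcd(|Δx|,|Δy|) = gcd(13,19) + gcd(24,9) + gcd(2,8) + gcd(13,2) = 1+3+2+1 = 7.
Pick's theorem gives I = A − B/2 + 1 = 223.5 − 7/2 + 1 = 221, so the closed region contains I + B = 221 + 7 = 228 lattice points.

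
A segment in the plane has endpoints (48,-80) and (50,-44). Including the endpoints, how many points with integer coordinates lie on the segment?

3

The number of lattice points on a segment between lattice points is gcd(|Δx|,|Δy|) + 1 = gcd(2,36) + 1 = 2 + 1 = 3.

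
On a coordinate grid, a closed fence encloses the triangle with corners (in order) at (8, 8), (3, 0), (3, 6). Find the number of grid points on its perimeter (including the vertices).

The number of boundary lattice points is Σ gcd(|Δx|,|Δy|) = gcd(5,8) + gcd(0,6) + gcd(5,2) = 1+6+1 = 8.

8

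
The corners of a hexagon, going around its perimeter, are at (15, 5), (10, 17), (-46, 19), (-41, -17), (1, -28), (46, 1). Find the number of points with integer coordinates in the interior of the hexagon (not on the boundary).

Using the shoelace formula, 2A = |[15·17 − 10·5] + [10·19 − (-46)·17] + [(-46)·(-17) − (-41)·19] + [(-41)·(-28) − 1·(-17)] + [1·1 − 46·(-28)] + [46·5 − 15·1]| = 5407, so the area is 2703.5.
Along each edge there are gcd(|Δx|,|Δy|)+1 lattice points, so counting each shared vertex once the boundary has gcd(5,12) + gcd(56,2) + gcd(5,36) + gcd(42,11) + gcd(45,29) + gcd(31,4) = 1+2+1+1+1+1 = 7.
Pick's theorem gives I = A − B/2 + 1 = 2703.5 − 7/2 + 1 = 2701.

2701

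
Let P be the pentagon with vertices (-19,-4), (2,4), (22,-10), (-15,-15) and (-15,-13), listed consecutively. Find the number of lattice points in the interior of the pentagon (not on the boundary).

By the shoelace formula, twice the signed area is |[(-19)·4 − 2·(-4)] + [2·(-10) − 22·4] + [22·(-15) − (-15)·(-10)] + [(-15)·(-13) − (-15)·(-15)] + [(-15)·(-4) − (-19)·(-13)]| = 873, so the area is 873/2.
Along each edge there are gcd(|Δx|,|Δy|)+1 lattice points, so counting each shared vertex once the boundary has gcd(21,8) + gcd(20,14) + gcd(37,5) + gcd(0,2) + gcd(4,9) = 1+2+1+2+1 = 7.
Pick's theorem gives I = A − B/2 + 1 = 873/2 − 7/2 + 1 = 434.

434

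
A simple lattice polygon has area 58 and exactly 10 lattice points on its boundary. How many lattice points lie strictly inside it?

From Pick's theorem, I = A − B/2 + 1 = 58 − 10/2 + 1 = 54.

54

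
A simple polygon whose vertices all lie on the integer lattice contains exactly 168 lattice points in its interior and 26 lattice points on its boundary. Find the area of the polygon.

180

Pick's theorem states A = I + B/2 − 1, so A = 168 + 26/2 − 1 = 180.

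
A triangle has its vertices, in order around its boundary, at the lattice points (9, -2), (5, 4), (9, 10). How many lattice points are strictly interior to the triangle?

17

The shoelace formula gives twice the area as |[9·4 − 5·(-2)] + [5·10 − 9·4] + [9·(-2) − 9·10]| = 48, so the area is 24.
The number of boundary lattice points is Σ gcd(|Δx|,|Δy|) = gcd(4,6) + gcd(4,6) + gcd(0,12) = 2+2+12 = 16.
By Pick's theorem A = I + B/2 − 1, so I = 24 − 16/2 + 1 = 17.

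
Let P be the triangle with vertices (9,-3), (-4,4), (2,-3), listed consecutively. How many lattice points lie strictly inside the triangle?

21

Using the shoelace formula, 2A = |(9·4 − (-4)·(-3)) + ((-4)·(-3) − 2·4) + (2·(-3) − 9·(-3))| = 49, so the area is 24.5.
The number of boundary lattice points is Σ gcd(|Δx|,|Δy|) = gcd(13,7) + gcd(6,7) + gcd(7,0) = 1+1+7 = 9.
By Pick's theorem A = I + B/2 − 1, so I = 24.5 − 9/2 + 1 = 21.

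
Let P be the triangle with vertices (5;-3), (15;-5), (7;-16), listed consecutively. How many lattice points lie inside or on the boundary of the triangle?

66

The shoelace formula gives twice the area as |[5·(-5) − 15·(-3)] + [15·(-16) − 7·(-5)] + [7·(-3) − 5·(-16)]| = 126, so the area is 63.
Summing gcd(|Δx|,|Δy|) over the edges gives the boundary count: gcd(10,2) + gcd(8,11) + gcd(2,13) = 2+1+1 = 4.
Pick's theorem gives I = A − B/2 + 1 = 63 − 4/2 + 1 = 62, so the closed region contains I + B = 62 + 4 = 66 lattice points.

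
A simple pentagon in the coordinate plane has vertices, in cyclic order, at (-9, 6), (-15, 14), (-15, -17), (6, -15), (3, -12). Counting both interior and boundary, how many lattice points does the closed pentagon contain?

342

Using the shoelace formula, 2A = |[(-9)·14 − (-15)·6] + [(-15)·(-17) − (-15)·14] + [(-15)·(-15) − 6·(-17)] + [6·(-12) − 3·(-15)] + [3·6 − (-9)·(-12)]| = 639, so the area is 639/2.
Along each edge there are gcd(|Δx|,|Δy|)+1 lattice points, so counting each shared vertex once the boundary has gcd(6,8) + gcd(0,31) + gcd(21,2) + gcd(3,3) + gcd(12,18) = 2+31+1+3+6 = 43.
Pick's theorem gives I = A − B/2 + 1 = 639/2 − 43/2 + 1 = 299, so the closed region contains I + B = 299 + 43 = 342 lattice points.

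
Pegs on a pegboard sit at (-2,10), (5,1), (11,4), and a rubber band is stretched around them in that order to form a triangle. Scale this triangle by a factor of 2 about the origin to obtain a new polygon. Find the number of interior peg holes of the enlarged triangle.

Using the shoelace formula, 2A = |((-2)·1 − 5·10) + (5·4 − 11·1) + (11·10 − (-2)·4)| = 75, so the area is 75/2.
The number of boundary lattice points is Σ gcd(|Δx|,|Δy|) = gcd(7,9) + gcd(6,3) + gcd(13,6) = 1+3+1 = 5.
Scaling by 2 multiplies the area by 2² = 4 (so the new area is 150) and multiplies the boundary lattice-point count by 2, giving 10.
By Pick's theorem, the interior count of the dilated polygon is 150 − 10/2 + 1 = 146.

146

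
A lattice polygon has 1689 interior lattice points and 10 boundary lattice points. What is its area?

Pick's theorem states A = I + B/2 − 1, so A = 1689 + 10/2 − 1 = 1693.

1693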